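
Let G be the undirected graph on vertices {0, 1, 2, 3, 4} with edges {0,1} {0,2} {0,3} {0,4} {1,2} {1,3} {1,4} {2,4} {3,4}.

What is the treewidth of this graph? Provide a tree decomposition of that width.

Each bag holds 4 vertices, so the decomposition has width 3, which upper-bounds the treewidth. On the other hand G contains the 4-clique {0, 1, 2, 4}. A clique must lie in a single bag of any decomposition, so no decomposition can have width below 3. Hence tw(G) = 3 exactly.

Treewidth 3.
One such decomposition:
Bags: B1 = {0, 1, 2, 4}  B2 = {0, 1, 3, 4}
Tree: B1–B2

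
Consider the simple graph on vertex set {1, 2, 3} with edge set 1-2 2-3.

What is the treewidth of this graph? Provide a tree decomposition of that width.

The largest bag has 2 vertices, giving width 1; this decomposition certifies tw(G) ≤ 1. Any graph with an edge has treewidth ≥ 1, and G has the edge 2–3. The upper and lower bounds meet at 1, so that is the treewidth.

Treewidth 1.
One optimal decomposition is:
Bags: B1 = {2, 3}  B2 = {1, 2}
Tree: B1–B2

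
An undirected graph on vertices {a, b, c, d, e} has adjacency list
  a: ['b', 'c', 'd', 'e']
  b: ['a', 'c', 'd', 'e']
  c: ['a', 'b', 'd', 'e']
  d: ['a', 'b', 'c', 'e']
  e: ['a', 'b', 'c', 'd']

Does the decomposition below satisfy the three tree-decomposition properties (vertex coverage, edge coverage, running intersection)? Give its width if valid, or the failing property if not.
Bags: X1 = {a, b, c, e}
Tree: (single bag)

No — vertex d appears in no bag.

A tree decomposition must satisfy three properties: every vertex lies in some bag; for every edge, both endpoints lie together in some bag; and for every vertex, the bags containing it form a connected subtree. Here vertex d appears in no bag, so the decomposition is invalid.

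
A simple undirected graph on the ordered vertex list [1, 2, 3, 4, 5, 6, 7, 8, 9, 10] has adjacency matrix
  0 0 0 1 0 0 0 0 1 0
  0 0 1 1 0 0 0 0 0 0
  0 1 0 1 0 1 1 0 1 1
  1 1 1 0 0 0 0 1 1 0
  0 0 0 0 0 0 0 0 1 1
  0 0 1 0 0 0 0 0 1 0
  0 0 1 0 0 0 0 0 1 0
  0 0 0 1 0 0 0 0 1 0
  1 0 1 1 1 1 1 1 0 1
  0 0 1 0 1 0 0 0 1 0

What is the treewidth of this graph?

2

A width-2 tree decomposition is:
Bags: B1 = {3, 7, 9}  B2 = {3, 4, 9}  B3 = {2, 3, 4}  B4 = {3, 9, 10}  B5 = {1, 4, 9}  B6 = {3, 6, 9}  B7 = {5, 9, 10}  B8 = {4, 8, 9}
Tree: B1–B2, B2–B3, B2–B4, B2–B5, B4–B6, B4–B7, B2–B8
The largest bag has 3 vertices, giving width 2; this decomposition certifies tw(G) ≤ 2. For the lower bound, the 3 vertices {4, 8, 9} are pairwise adjacent, and any tree decomposition puts a clique entirely inside one bag — forcing width ≥ 2. Hence tw(G) = 2 exactly.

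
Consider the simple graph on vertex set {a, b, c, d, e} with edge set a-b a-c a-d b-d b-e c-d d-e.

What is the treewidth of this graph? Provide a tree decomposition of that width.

Every bag has size at most 3, so the width is 3 − 1 = 2 and tw(G) ≤ 2. For the lower bound, the 3 vertices {b, d, e} are pairwise adjacent, and any tree decomposition puts a clique entirely inside one bag — forcing width ≥ 2. The upper and lower bounds meet at 2, so that is the treewidth.

Treewidth 2.
Bags: B1 = {a, b, d}  B2 = {a, c, d}  B3 = {b, d, e}
Tree: B1–B2, B1–B3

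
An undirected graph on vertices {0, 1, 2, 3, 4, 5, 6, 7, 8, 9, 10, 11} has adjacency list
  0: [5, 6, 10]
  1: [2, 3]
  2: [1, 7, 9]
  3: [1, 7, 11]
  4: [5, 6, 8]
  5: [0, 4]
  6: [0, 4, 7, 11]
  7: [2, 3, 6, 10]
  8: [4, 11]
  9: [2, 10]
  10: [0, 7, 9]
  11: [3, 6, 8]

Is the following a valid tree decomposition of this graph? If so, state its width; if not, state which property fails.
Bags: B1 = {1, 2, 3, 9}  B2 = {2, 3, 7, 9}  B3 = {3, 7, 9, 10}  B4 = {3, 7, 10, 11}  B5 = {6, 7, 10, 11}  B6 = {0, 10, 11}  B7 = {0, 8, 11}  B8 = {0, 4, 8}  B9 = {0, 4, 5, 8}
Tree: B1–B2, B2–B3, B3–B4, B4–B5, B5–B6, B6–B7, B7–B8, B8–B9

No — edge (6,0) lies in no bag.

A tree decomposition must satisfy three properties: every vertex lies in some bag; for every edge, both endpoints lie together in some bag; and for every vertex, the bags containing it form a connected subtree. Here edge (6,0) lies in no bag, so the decomposition is invalid.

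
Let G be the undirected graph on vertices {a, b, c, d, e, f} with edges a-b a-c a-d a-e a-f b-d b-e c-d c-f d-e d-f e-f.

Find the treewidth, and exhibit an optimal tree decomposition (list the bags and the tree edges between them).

The largest bag has 4 vertices, giving width 3; this decomposition certifies tw(G) ≤ 3. On the other hand G contains the 4-clique {a, d, e, f}. A clique must lie in a single bag of any decomposition, so no decomposition can have width below 3. Therefore the treewidth is 3.

Treewidth 3.
One such decomposition:
Bags: B1 = {a, b, d, e}  B2 = {a, d, e, f}  B3 = {a, c, d, f}
Tree: B1–B2, B2–B3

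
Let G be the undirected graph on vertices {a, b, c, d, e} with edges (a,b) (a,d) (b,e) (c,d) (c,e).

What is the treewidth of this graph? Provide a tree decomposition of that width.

Each bag holds 3 vertices, so the decomposition has width 2, which upper-bounds the treewidth. The edges e–c–d–a–b–e form a cycle, so G is not a tree and its treewidth is at least 2. Hence tw(G) = 2 exactly.

Treewidth 2.
One such decomposition:
Bags: B1 = {c, d, e}  B2 = {a, d, e}  B3 = {a, b, e}
Tree: B1–B2, B2–B3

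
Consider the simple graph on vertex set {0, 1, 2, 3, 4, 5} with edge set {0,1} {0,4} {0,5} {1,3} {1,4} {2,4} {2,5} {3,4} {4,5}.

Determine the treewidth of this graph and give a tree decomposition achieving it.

The largest bag has 3 vertices, giving width 2; this decomposition certifies tw(G) ≤ 2. For the lower bound, the 3 vertices {0, 1, 4} are pairwise adjacent, and any tree decomposition puts a clique entirely inside one bag — forcing width ≥ 2. The upper and lower bounds meet at 2, so that is the treewidth.

Treewidth 2.
Bags: B1 = {0, 4, 5}  B2 = {0, 1, 4}  B3 = {1, 3, 4}  B4 = {2, 4, 5}
Tree: B1–B2, B2–B3, B1–B4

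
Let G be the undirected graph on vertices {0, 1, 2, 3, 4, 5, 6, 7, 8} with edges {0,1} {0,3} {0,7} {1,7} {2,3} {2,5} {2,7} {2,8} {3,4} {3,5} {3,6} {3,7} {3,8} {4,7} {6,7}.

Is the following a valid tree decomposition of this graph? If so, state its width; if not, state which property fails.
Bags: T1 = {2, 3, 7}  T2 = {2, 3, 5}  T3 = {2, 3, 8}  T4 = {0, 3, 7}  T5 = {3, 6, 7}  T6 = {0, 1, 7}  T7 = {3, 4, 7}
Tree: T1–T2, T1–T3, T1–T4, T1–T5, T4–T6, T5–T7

Yes; width 2.

Vertex coverage: the bags together contain {0, 1, 2, 3, 4, 5, 6, 7, 8}, the full vertex set. Edge coverage: each edge of G has both endpoints in at least one bag. Running intersection: for every vertex, the bags containing it form a connected subtree. All three properties hold, so this is a valid tree decomposition of width max|bag| − 1 = 2, and hence tw(G) ≤ 2.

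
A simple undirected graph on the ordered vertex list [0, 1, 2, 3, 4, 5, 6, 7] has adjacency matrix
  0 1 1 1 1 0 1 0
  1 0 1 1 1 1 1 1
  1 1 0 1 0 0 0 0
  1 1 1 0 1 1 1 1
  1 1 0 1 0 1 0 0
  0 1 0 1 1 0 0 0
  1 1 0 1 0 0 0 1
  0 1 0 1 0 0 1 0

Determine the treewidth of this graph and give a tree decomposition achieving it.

Every bag has size at most 4, so the width is 4 − 1 = 3 and tw(G) ≤ 3. On the other hand G contains the 4-clique {0, 1, 2, 3}. A clique must lie in a single bag of any decomposition, so no decomposition can have width below 3. Hence tw(G) = 3 exactly.

Treewidth 3.
Bags: B1 = {0, 1, 2, 3}  B2 = {0, 1, 3, 6}  B3 = {0, 1, 3, 4}  B4 = {1, 3, 4, 5}  B5 = {1, 3, 6, 7}
Tree: B1–B2, B1–B3, B3–B4, B2–B5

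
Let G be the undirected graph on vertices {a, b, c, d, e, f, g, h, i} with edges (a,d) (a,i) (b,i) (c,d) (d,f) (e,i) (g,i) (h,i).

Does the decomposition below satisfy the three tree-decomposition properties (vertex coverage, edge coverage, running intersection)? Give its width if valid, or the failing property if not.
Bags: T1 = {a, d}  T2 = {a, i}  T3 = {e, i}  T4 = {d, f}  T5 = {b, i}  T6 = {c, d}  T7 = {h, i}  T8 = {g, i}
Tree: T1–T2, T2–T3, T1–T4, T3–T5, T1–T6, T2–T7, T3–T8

Yes; width 1.

Every vertex of G appears in some bag (union = {a, b, c, d, e, f, g, h, i}); every edge is covered by a bag; and for each vertex v the set of bags containing v is connected in the bag tree. The decomposition is therefore valid. The largest bag has 2 vertices, so the width is 1.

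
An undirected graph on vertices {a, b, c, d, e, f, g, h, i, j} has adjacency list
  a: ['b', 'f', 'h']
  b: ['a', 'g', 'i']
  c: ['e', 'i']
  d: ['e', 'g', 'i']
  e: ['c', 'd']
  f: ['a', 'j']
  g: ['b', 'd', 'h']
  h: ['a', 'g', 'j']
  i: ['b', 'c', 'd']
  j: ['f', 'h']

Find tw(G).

A width-2 tree decomposition is:
Bags: B1 = {c, e, i}  B2 = {d, e, i}  B3 = {b, d, i}  B4 = {b, d, g}  B5 = {a, b, g}  B6 = {a, g, h}  B7 = {a, f, h}  B8 = {f, h, j}
Tree: B1–B2, B2–B3, B3–B4, B4–B5, B5–B6, B6–B7, B7–B8
Each bag holds 3 vertices, so the decomposition has width 2, which upper-bounds the treewidth. Since c–e–d–i–c is a cycle in G, G is not acyclic. Forests are exactly the graphs of treewidth ≤ 1, so tw(G) ≥ 2. Combining the bounds, tw(G) = 2.

2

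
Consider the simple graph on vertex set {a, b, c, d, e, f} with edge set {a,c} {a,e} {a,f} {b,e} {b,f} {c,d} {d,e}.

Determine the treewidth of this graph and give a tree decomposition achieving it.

Each bag holds 3 vertices, so the decomposition has width 2, which upper-bounds the treewidth. The edges f–b–e–a–f form a cycle, so G is not a tree and its treewidth is at least 2. Hence tw(G) = 2 exactly.

Treewidth 2.
One such decomposition:
Bags: B1 = {a, b, f}  B2 = {a, b, e}  B3 = {a, c, e}  B4 = {c, d, e}
Tree: B1–B2, B2–B3, B3–B4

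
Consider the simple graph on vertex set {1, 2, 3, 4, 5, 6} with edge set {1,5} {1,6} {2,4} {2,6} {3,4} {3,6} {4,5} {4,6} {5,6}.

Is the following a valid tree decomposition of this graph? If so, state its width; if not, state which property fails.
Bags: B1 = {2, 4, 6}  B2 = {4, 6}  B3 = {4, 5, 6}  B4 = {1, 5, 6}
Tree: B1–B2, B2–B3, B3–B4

A tree decomposition must satisfy three properties: every vertex lies in some bag; for every edge, both endpoints lie together in some bag; and for every vertex, the bags containing it form a connected subtree. Here vertex 3 appears in no bag, so the decomposition is invalid.

No — vertex 3 appears in no bag.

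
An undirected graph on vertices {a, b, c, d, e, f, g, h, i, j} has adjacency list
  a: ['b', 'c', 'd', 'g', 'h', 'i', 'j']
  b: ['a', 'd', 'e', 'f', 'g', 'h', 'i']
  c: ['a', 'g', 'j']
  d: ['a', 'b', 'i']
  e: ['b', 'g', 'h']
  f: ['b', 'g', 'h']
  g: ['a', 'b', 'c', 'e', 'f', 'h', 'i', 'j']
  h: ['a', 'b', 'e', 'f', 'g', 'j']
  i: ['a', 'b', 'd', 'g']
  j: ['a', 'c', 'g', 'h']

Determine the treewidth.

A width-3 tree decomposition is:
Bags: B1 = {a, b, g, i}  B2 = {a, b, g, h}  B3 = {a, g, h, j}  B4 = {b, e, g, h}  B5 = {a, b, d, i}  B6 = {b, f, g, h}  B7 = {a, c, g, j}
Tree: B1–B2, B2–B3, B2–B4, B1–B5, B4–B6, B3–B7
Each bag holds 4 vertices, so the decomposition has width 3, which upper-bounds the treewidth. On the other hand G contains the 4-clique {a, b, d, i}. A clique must lie in a single bag of any decomposition, so no decomposition can have width below 3. Hence tw(G) = 3 exactly.

3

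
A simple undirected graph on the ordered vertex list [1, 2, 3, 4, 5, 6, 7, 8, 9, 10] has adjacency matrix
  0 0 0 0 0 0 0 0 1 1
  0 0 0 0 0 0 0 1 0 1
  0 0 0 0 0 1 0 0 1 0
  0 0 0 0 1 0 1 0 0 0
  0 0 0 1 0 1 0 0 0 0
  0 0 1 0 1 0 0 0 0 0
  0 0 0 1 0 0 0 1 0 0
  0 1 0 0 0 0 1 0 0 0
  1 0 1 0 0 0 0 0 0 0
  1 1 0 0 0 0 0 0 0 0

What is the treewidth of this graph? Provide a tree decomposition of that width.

Treewidth 2.
Bags: B1 = {4, 5, 7}  B2 = {5, 6, 7}  B3 = {3, 6, 7}  B4 = {3, 7, 9}  B5 = {1, 7, 9}  B6 = {1, 7, 10}  B7 = {2, 7, 10}  B8 = {2, 7, 8}
Tree: B1–B2, B2–B3, B3–B4, B4–B5, B5–B6, B6–B7, B7–B8

The largest bag has 3 vertices, giving width 2; this decomposition certifies tw(G) ≤ 2. For the lower bound, G contains the cycle 7–4–5–6–3–9–1–10–2–8–7, so G is not a forest; only forests have treewidth ≤ 1, hence tw(G) ≥ 2. Therefore the treewidth is 2.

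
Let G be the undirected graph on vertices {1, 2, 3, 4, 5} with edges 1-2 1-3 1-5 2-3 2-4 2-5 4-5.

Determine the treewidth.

A width-2 tree decomposition is:
Bags: B1 = {2, 4, 5}  B2 = {1, 2, 5}  B3 = {1, 2, 3}
Tree: B1–B2, B2–B3
Every bag has size at most 3, so the width is 3 − 1 = 2 and tw(G) ≤ 2. Conversely, {1, 2, 3} is a clique of size 3, and the vertices of any clique must share a bag in every tree decomposition; so some bag has ≥ 3 vertices and tw(G) ≥ 2. Combining the bounds, tw(G) = 2.

2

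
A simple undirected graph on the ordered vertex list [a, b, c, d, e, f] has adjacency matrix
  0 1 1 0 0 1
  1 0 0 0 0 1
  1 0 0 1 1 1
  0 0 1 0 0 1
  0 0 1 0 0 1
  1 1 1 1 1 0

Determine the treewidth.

A width-2 tree decomposition is:
Bags: B1 = {a, c, f}  B2 = {a, b, f}  B3 = {c, d, f}  B4 = {c, e, f}
Tree: B1–B2, B1–B3, B1–B4
Each bag holds 3 vertices, so the decomposition has width 2, which upper-bounds the treewidth. Conversely, {c, d, f} is a clique of size 3, and the vertices of any clique must share a bag in every tree decomposition; so some bag has ≥ 3 vertices and tw(G) ≥ 2. The upper and lower bounds meet at 2, so that is the treewidth.

2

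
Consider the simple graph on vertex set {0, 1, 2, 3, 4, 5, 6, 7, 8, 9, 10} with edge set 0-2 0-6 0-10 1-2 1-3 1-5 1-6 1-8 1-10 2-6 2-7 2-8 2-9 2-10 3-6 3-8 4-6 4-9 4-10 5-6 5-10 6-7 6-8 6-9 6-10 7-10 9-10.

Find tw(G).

3

A width-3 tree decomposition is:
Bags: B1 = {1, 2, 6, 10}  B2 = {2, 6, 7, 10}  B3 = {2, 6, 9, 10}  B4 = {0, 2, 6, 10}  B5 = {4, 6, 9, 10}  B6 = {1, 2, 6, 8}  B7 = {1, 5, 6, 10}  B8 = {1, 3, 6, 8}
Tree: B1–B2, B1–B3, B2–B4, B3–B5, B1–B6, B1–B7, B6–B8
The largest bag has 4 vertices, giving width 3; this decomposition certifies tw(G) ≤ 3. For the lower bound, the 4 vertices {1, 2, 6, 8} are pairwise adjacent, and any tree decomposition puts a clique entirely inside one bag — forcing width ≥ 3. The upper and lower bounds meet at 3, so that is the treewidth.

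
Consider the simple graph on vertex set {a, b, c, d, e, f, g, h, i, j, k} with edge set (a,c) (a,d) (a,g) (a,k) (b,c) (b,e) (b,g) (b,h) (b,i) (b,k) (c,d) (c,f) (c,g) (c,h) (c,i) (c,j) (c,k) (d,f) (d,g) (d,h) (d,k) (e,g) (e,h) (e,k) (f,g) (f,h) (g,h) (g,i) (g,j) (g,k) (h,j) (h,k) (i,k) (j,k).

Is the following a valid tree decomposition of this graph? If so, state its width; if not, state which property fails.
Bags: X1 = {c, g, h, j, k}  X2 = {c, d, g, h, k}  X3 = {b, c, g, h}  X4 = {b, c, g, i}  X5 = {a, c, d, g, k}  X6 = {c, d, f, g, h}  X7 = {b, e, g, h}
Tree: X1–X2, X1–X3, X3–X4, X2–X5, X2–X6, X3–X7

A tree decomposition must satisfy three properties: every vertex lies in some bag; for every edge, both endpoints lie together in some bag; and for every vertex, the bags containing it form a connected subtree. Here edge (k,b) lies in no bag, so the decomposition is invalid.

No — edge (k,b) lies in no bag.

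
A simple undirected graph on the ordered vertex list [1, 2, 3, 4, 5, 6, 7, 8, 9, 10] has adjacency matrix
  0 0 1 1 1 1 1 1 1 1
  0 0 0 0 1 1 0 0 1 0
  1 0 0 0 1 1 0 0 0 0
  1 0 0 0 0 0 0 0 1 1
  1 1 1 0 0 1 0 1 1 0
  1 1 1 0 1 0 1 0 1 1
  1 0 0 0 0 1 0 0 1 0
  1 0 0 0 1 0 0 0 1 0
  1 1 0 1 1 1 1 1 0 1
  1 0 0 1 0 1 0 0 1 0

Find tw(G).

A width-3 tree decomposition is:
Bags: B1 = {1, 3, 5, 6}  B2 = {1, 5, 6, 9}  B3 = {1, 6, 9, 10}  B4 = {1, 6, 7, 9}  B5 = {1, 4, 9, 10}  B6 = {2, 5, 6, 9}  B7 = {1, 5, 8, 9}
Tree: B1–B2, B2–B3, B2–B4, B3–B5, B2–B6, B2–B7
Each bag holds 4 vertices, so the decomposition has width 3, which upper-bounds the treewidth. Conversely, {1, 5, 8, 9} is a clique of size 4, and the vertices of any clique must share a bag in every tree decomposition; so some bag has ≥ 4 vertices and tw(G) ≥ 3. Therefore the treewidth is 3.

3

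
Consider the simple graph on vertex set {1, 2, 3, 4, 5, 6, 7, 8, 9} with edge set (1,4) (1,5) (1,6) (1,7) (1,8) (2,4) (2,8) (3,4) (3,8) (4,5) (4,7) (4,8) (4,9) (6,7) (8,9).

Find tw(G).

2

A width-2 tree decomposition is:
Bags: B1 = {1, 6, 7}  B2 = {1, 4, 7}  B3 = {1, 4, 8}  B4 = {3, 4, 8}  B5 = {2, 4, 8}  B6 = {1, 4, 5}  B7 = {4, 8, 9}
Tree: B1–B2, B2–B3, B3–B4, B3–B5, B2–B6, B5–B7
Every bag has size at most 3, so the width is 3 − 1 = 2 and tw(G) ≤ 2. For the lower bound, the 3 vertices {1, 4, 8} are pairwise adjacent, and any tree decomposition puts a clique entirely inside one bag — forcing width ≥ 2. Therefore the treewidth is 2.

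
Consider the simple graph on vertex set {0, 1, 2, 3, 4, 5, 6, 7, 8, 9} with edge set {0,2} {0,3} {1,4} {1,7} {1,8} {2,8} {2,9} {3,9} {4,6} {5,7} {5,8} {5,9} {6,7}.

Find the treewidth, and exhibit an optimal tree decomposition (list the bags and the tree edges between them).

Treewidth 2.
One such decomposition:
Bags: B1 = {0, 2, 3}  B2 = {2, 3, 9}  B3 = {2, 8, 9}  B4 = {5, 8, 9}  B5 = {1, 5, 8}  B6 = {1, 5, 7}  B7 = {1, 4, 7}  B8 = {4, 6, 7}
Tree: B1–B2, B2–B3, B3–B4, B4–B5, B5–B6, B6–B7, B7–B8

Each bag holds 3 vertices, so the decomposition has width 2, which upper-bounds the treewidth. For the lower bound, G contains the cycle 0–3–9–2–0, so G is not a forest; only forests have treewidth ≤ 1, hence tw(G) ≥ 2. Therefore the treewidth is 2.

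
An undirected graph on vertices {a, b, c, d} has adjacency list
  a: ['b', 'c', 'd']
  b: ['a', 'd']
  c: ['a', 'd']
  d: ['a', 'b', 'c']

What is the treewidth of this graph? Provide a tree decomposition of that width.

The largest bag has 3 vertices, giving width 2; this decomposition certifies tw(G) ≤ 2. For the lower bound, the 3 vertices {a, c, d} are pairwise adjacent, and any tree decomposition puts a clique entirely inside one bag — forcing width ≥ 2. Hence tw(G) = 2 exactly.

Treewidth 2.
One optimal decomposition is:
Bags: B1 = {a, b, d}  B2 = {a, c, d}
Tree: B1–B2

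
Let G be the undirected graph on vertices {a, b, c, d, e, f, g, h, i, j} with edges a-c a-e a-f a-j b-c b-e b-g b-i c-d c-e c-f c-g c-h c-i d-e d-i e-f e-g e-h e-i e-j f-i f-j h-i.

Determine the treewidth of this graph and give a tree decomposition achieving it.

Every bag has size at most 4, so the width is 4 − 1 = 3 and tw(G) ≤ 3. For the lower bound, the 4 vertices {a, e, f, j} are pairwise adjacent, and any tree decomposition puts a clique entirely inside one bag — forcing width ≥ 3. Therefore the treewidth is 3.

Treewidth 3.
Bags: B1 = {c, e, f, i}  B2 = {a, c, e, f}  B3 = {b, c, e, i}  B4 = {c, d, e, i}  B5 = {b, c, e, g}  B6 = {c, e, h, i}  B7 = {a, e, f, j}
Tree: B1–B2, B1–B3, B3–B4, B3–B5, B3–B6, B2–B7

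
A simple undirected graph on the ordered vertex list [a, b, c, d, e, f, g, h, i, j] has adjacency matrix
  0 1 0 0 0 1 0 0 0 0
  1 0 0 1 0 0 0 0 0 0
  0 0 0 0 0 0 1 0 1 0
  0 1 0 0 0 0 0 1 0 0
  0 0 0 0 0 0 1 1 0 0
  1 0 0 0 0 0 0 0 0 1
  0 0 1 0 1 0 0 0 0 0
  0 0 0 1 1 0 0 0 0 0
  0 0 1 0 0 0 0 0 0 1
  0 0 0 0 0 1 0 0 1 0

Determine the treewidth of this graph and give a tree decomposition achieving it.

Treewidth 2.
One such decomposition:
Bags: B1 = {e, g, h}  B2 = {d, g, h}  B3 = {b, d, g}  B4 = {a, b, g}  B5 = {a, f, g}  B6 = {f, g, j}  B7 = {g, i, j}  B8 = {c, g, i}
Tree: B1–B2, B2–B3, B3–B4, B4–B5, B5–B6, B6–B7, B7–B8

Every bag has size at most 3, so the width is 3 − 1 = 2 and tw(G) ≤ 2. Since g–e–h–d–b–a–f–j–i–c–g is a cycle in G, G is not acyclic. Forests are exactly the graphs of treewidth ≤ 1, so tw(G) ≥ 2. Therefore the treewidth is 2.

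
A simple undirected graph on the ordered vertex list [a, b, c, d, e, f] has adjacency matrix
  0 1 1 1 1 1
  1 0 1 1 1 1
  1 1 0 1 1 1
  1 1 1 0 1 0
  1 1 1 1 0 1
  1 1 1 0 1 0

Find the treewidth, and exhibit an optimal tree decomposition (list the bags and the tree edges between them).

Treewidth 4.
Bags: B1 = {a, b, c, d, e}  B2 = {a, b, c, e, f}
Tree: B1–B2

Each bag holds 5 vertices, so the decomposition has width 4, which upper-bounds the treewidth. On the other hand G contains the 5-clique {a, b, c, d, e}. A clique must lie in a single bag of any decomposition, so no decomposition can have width below 4. Therefore the treewidth is 4.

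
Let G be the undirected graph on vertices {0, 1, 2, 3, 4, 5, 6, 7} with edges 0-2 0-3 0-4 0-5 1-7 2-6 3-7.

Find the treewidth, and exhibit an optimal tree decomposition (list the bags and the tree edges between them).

Every bag has size at most 2, so the width is 2 − 1 = 1 and tw(G) ≤ 1. Since G has at least one edge (e.g. 0–3), it is not an edgeless graph, so tw(G) ≥ 1. Hence tw(G) = 1 exactly.

Treewidth 1.
One optimal decomposition is:
Bags: B1 = {0, 3}  B2 = {0, 4}  B3 = {0, 5}  B4 = {0, 2}  B5 = {3, 7}  B6 = {1, 7}  B7 = {2, 6}
Tree: B1–B2, B1–B3, B1–B4, B1–B5, B5–B6, B4–B7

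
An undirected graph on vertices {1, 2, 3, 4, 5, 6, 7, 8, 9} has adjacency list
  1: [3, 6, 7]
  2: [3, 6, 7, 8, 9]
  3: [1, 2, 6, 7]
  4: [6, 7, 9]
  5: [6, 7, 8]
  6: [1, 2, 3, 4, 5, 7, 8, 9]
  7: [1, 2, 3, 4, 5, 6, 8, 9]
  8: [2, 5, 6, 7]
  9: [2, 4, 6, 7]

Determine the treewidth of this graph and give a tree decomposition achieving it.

The largest bag has 4 vertices, giving width 3; this decomposition certifies tw(G) ≤ 3. For the lower bound, the 4 vertices {1, 3, 6, 7} are pairwise adjacent, and any tree decomposition puts a clique entirely inside one bag — forcing width ≥ 3. Hence tw(G) = 3 exactly.

Treewidth 3.
One such decomposition:
Bags: B1 = {2, 6, 7, 8}  B2 = {2, 3, 6, 7}  B3 = {5, 6, 7, 8}  B4 = {2, 6, 7, 9}  B5 = {1, 3, 6, 7}  B6 = {4, 6, 7, 9}
Tree: B1–B2, B1–B3, B1–B4, B2–B5, B4–B6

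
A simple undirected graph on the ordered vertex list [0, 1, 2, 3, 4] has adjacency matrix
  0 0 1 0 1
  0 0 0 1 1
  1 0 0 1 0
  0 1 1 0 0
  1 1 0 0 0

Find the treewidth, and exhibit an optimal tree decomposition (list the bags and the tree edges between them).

The largest bag has 3 vertices, giving width 2; this decomposition certifies tw(G) ≤ 2. Since 3–1–4–0–2–3 is a cycle in G, G is not acyclic. Forests are exactly the graphs of treewidth ≤ 1, so tw(G) ≥ 2. Hence tw(G) = 2 exactly.

Treewidth 2.
One such decomposition:
Bags: B1 = {1, 3, 4}  B2 = {0, 3, 4}  B3 = {0, 2, 3}
Tree: B1–B2, B2–B3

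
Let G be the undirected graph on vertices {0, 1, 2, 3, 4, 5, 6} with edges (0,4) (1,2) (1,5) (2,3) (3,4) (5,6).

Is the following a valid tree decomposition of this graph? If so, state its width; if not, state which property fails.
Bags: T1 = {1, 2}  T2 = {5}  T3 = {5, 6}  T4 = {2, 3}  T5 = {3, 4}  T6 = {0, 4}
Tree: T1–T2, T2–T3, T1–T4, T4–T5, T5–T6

No — edge (1,5) lies in no bag.

A tree decomposition must satisfy three properties: every vertex lies in some bag; for every edge, both endpoints lie together in some bag; and for every vertex, the bags containing it form a connected subtree. Here edge (1,5) lies in no bag, so the decomposition is invalid.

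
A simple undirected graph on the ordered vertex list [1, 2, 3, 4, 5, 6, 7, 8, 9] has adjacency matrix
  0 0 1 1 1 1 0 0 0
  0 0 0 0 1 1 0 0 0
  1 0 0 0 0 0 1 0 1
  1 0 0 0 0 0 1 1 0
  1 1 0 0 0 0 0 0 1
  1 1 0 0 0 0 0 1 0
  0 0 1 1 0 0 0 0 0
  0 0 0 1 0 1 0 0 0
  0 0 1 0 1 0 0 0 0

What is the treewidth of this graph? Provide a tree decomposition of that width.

Treewidth 3.
Bags: B1 = {3, 5, 7, 9}  B2 = {1, 3, 5, 7}  B3 = {1, 4, 5, 7}  B4 = {1, 2, 4, 5}  B5 = {1, 2, 4, 6}  B6 = {2, 4, 6, 8}
Tree: B1–B2, B2–B3, B3–B4, B4–B5, B5–B6

Each bag holds 4 vertices, so the decomposition has width 3, which upper-bounds the treewidth. For the lower bound: the 4 vertex sets {3,7,9}, {5}, {1}, {2,4,6,8} are disjoint, each induces a connected subgraph, and every pair is joined by at least one edge of G. Contracting each set to a single vertex therefore yields K_{4} as a minor, and since treewidth is minor-monotone, tw(G) ≥ tw(K_{4}) = 3. The upper and lower bounds meet at 3, so that is the treewidth.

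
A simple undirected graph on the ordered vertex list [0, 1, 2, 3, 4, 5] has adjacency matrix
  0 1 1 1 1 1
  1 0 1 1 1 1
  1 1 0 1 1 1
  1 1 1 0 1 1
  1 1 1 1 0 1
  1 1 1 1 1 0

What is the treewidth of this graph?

5

A width-5 tree decomposition is:
Bags: B1 = {0, 1, 2, 3, 4, 5}
Tree: (single bag)
With just one bag of size 6, the width is 6 − 1 = 5, so tw(G) ≤ 5. Conversely, {0, 1, 2, 3, 4, 5} is a clique of size 6, and the vertices of any clique must share a bag in every tree decomposition; so some bag has ≥ 6 vertices and tw(G) ≥ 5. Hence tw(G) = 5 exactly.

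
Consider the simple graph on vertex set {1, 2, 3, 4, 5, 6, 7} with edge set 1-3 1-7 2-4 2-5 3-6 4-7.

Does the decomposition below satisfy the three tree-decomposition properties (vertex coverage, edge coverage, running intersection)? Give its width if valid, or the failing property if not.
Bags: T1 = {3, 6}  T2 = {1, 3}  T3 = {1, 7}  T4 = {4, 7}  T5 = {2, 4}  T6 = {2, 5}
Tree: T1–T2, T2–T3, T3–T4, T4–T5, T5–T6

Yes; width 1.

Vertex coverage: the bags together contain {1, 2, 3, 4, 5, 6, 7}, the full vertex set. Edge coverage: each edge of G has both endpoints in at least one bag. Running intersection: for every vertex, the bags containing it form a connected subtree. All three properties hold, so this is a valid tree decomposition of width max|bag| − 1 = 1, and hence tw(G) ≤ 1.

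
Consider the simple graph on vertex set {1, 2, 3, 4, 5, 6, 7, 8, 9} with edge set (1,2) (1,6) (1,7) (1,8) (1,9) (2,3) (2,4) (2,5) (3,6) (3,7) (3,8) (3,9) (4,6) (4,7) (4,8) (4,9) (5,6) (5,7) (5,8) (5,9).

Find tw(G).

A width-4 tree decomposition is:
Bags: B1 = {1, 3, 4, 5, 7}  B2 = {1, 3, 4, 5, 9}  B3 = {1, 2, 3, 4, 5}  B4 = {1, 3, 4, 5, 8}  B5 = {1, 3, 4, 5, 6}
Tree: B1–B2, B2–B3, B3–B4, B4–B5
Every bag has size at most 5, so the width is 5 − 1 = 4 and tw(G) ≤ 4. For the lower bound: the 5 vertex sets {1,7}, {4,9}, {2,5}, {3}, {8} are disjoint, each induces a connected subgraph, and every pair is joined by at least one edge of G. Contracting each set to a single vertex therefore yields K_{5} as a minor, and since treewidth is minor-monotone, tw(G) ≥ tw(K_{5}) = 4. The upper and lower bounds meet at 4, so that is the treewidth.

4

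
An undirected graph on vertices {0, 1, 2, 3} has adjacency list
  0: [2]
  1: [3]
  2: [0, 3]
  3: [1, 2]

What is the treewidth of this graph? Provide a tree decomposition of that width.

Treewidth 1.
Bags: B1 = {1, 3}  B2 = {2, 3}  B3 = {0, 2}
Tree: B1–B2, B2–B3

The largest bag has 2 vertices, giving width 1; this decomposition certifies tw(G) ≤ 1. Any graph with an edge has treewidth ≥ 1, and G has the edge 1–3. Therefore the treewidth is 1.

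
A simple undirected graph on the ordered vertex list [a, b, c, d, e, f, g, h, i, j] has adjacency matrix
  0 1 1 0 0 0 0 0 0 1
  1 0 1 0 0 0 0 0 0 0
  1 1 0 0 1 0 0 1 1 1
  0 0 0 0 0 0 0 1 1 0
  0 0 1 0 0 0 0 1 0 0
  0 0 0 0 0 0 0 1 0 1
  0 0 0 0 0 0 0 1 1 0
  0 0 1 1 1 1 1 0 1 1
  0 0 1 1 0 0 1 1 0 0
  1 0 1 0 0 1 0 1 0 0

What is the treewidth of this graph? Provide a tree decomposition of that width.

Treewidth 2.
One optimal decomposition is:
Bags: B1 = {a, c, j}  B2 = {c, h, j}  B3 = {c, h, i}  B4 = {a, b, c}  B5 = {g, h, i}  B6 = {c, e, h}  B7 = {d, h, i}  B8 = {f, h, j}
Tree: B1–B2, B2–B3, B1–B4, B3–B5, B3–B6, B3–B7, B2–B8

Each bag holds 3 vertices, so the decomposition has width 2, which upper-bounds the treewidth. On the other hand G contains the 3-clique {c, h, j}. A clique must lie in a single bag of any decomposition, so no decomposition can have width below 2. Therefore the treewidth is 2.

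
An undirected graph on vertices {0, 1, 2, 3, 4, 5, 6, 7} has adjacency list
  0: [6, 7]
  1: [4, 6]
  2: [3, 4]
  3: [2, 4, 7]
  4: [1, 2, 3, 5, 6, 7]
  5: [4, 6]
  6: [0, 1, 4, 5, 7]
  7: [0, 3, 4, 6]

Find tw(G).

A width-2 tree decomposition is:
Bags: B1 = {4, 6, 7}  B2 = {0, 6, 7}  B3 = {3, 4, 7}  B4 = {4, 5, 6}  B5 = {2, 3, 4}  B6 = {1, 4, 6}
Tree: B1–B2, B1–B3, B1–B4, B3–B5, B1–B6
Every bag has size at most 3, so the width is 3 − 1 = 2 and tw(G) ≤ 2. Conversely, {0, 6, 7} is a clique of size 3, and the vertices of any clique must share a bag in every tree decomposition; so some bag has ≥ 3 vertices and tw(G) ≥ 2. Therefore the treewidth is 2.

2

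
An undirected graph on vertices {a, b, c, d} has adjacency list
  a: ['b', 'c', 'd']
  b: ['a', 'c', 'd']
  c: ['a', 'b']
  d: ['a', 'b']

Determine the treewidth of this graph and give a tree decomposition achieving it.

Treewidth 2.
Bags: B1 = {a, b, c}  B2 = {a, b, d}
Tree: B1–B2

The largest bag has 3 vertices, giving width 2; this decomposition certifies tw(G) ≤ 2. For the lower bound, the 3 vertices {a, b, d} are pairwise adjacent, and any tree decomposition puts a clique entirely inside one bag — forcing width ≥ 2. The upper and lower bounds meet at 2, so that is the treewidth.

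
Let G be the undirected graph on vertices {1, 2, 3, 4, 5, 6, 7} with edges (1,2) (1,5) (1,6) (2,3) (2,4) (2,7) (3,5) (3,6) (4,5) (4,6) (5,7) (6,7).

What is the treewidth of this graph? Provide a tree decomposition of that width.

Treewidth 3.
One optimal decomposition is:
Bags: B1 = {2, 3, 5, 6}  B2 = {2, 5, 6, 7}  B3 = {1, 2, 5, 6}  B4 = {2, 4, 5, 6}
Tree: B1–B2, B2–B3, B3–B4

Every bag has size at most 4, so the width is 4 − 1 = 3 and tw(G) ≤ 3. For the lower bound: the 4 vertex sets {3,6}, {5,7}, {2}, {1} are disjoint, each induces a connected subgraph, and every pair is joined by at least one edge of G. Contracting each set to a single vertex therefore yields K_{4} as a minor, and since treewidth is minor-monotone, tw(G) ≥ tw(K_{4}) = 3. Combining the bounds, tw(G) = 3.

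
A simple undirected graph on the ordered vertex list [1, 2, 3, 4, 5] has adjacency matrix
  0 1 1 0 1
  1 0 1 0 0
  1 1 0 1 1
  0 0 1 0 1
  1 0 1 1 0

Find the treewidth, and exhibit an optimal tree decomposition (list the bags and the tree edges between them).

Treewidth 2.
One optimal decomposition is:
Bags: B1 = {1, 3, 5}  B2 = {3, 4, 5}  B3 = {1, 2, 3}
Tree: B1–B2, B1–B3

Each bag holds 3 vertices, so the decomposition has width 2, which upper-bounds the treewidth. On the other hand G contains the 3-clique {1, 2, 3}. A clique must lie in a single bag of any decomposition, so no decomposition can have width below 2. The upper and lower bounds meet at 2, so that is the treewidth.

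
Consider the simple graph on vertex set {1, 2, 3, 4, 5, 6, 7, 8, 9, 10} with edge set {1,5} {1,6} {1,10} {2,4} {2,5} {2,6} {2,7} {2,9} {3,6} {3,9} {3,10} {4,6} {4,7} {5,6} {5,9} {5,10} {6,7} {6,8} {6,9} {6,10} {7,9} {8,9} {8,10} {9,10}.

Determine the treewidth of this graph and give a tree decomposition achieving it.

Treewidth 3.
Bags: B1 = {5, 6, 9, 10}  B2 = {2, 5, 6, 9}  B3 = {2, 6, 7, 9}  B4 = {6, 8, 9, 10}  B5 = {3, 6, 9, 10}  B6 = {2, 4, 6, 7}  B7 = {1, 5, 6, 10}
Tree: B1–B2, B2–B3, B1–B4, B1–B5, B3–B6, B1–B7

Every bag has size at most 4, so the width is 4 − 1 = 3 and tw(G) ≤ 3. Conversely, {1, 5, 6, 10} is a clique of size 4, and the vertices of any clique must share a bag in every tree decomposition; so some bag has ≥ 4 vertices and tw(G) ≥ 3. Therefore the treewidth is 3.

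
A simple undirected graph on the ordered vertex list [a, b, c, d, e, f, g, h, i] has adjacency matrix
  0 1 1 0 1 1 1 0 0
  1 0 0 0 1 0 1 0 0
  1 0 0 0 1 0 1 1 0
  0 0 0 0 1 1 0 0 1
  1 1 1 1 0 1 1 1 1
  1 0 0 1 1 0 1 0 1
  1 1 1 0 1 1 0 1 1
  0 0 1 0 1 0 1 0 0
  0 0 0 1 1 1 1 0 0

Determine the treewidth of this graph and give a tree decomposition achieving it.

Treewidth 3.
One optimal decomposition is:
Bags: B1 = {a, c, e, g}  B2 = {a, b, e, g}  B3 = {a, e, f, g}  B4 = {c, e, g, h}  B5 = {e, f, g, i}  B6 = {d, e, f, i}
Tree: B1–B2, B1–B3, B1–B4, B3–B5, B5–B6

Every bag has size at most 4, so the width is 4 − 1 = 3 and tw(G) ≤ 3. For the lower bound, the 4 vertices {d, e, f, i} are pairwise adjacent, and any tree decomposition puts a clique entirely inside one bag — forcing width ≥ 3. Combining the bounds, tw(G) = 3.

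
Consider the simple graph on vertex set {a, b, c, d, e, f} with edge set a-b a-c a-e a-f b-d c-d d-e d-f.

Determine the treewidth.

2

A width-2 tree decomposition is:
Bags: B1 = {a, d, f}  B2 = {a, b, d}  B3 = {a, d, e}  B4 = {a, c, d}
Tree: B1–B2, B2–B3, B3–B4
The largest bag has 3 vertices, giving width 2; this decomposition certifies tw(G) ≤ 2. For the lower bound, G contains the cycle d–f–a–b–d, so G is not a forest; only forests have treewidth ≤ 1, hence tw(G) ≥ 2. Therefore the treewidth is 2.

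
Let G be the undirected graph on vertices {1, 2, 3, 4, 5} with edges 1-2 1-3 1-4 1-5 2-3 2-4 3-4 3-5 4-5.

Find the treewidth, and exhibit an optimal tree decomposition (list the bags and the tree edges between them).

Treewidth 3.
One optimal decomposition is:
Bags: B1 = {1, 2, 3, 4}  B2 = {1, 3, 4, 5}
Tree: B1–B2

Each bag holds 4 vertices, so the decomposition has width 3, which upper-bounds the treewidth. For the lower bound, the 4 vertices {1, 2, 3, 4} are pairwise adjacent, and any tree decomposition puts a clique entirely inside one bag — forcing width ≥ 3. Hence tw(G) = 3 exactly.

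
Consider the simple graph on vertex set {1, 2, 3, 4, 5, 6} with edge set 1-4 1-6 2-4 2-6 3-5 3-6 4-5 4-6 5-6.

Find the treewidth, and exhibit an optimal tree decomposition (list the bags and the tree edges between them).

Every bag has size at most 3, so the width is 3 − 1 = 2 and tw(G) ≤ 2. Conversely, {3, 5, 6} is a clique of size 3, and the vertices of any clique must share a bag in every tree decomposition; so some bag has ≥ 3 vertices and tw(G) ≥ 2. The upper and lower bounds meet at 2, so that is the treewidth.

Treewidth 2.
Bags: B1 = {2, 4, 6}  B2 = {1, 4, 6}  B3 = {4, 5, 6}  B4 = {3, 5, 6}
Tree: B1–B2, B2–B3, B3–B4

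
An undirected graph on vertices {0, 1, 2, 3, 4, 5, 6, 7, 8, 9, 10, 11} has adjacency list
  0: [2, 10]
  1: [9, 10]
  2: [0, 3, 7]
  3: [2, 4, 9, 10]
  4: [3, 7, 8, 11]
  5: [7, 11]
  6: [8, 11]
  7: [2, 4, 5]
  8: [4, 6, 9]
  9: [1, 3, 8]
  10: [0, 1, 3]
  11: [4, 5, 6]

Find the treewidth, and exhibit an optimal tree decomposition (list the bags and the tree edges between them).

Treewidth 3.
One optimal decomposition is:
Bags: B1 = {0, 1, 9, 10}  B2 = {0, 3, 9, 10}  B3 = {0, 2, 3, 9}  B4 = {2, 3, 8, 9}  B5 = {2, 3, 4, 8}  B6 = {2, 4, 7, 8}  B7 = {4, 6, 7, 8}  B8 = {4, 6, 7, 11}  B9 = {5, 6, 7, 11}
Tree: B1–B2, B2–B3, B3–B4, B4–B5, B5–B6, B6–B7, B7–B8, B8–B9

The largest bag has 4 vertices, giving width 3; this decomposition certifies tw(G) ≤ 3. For the lower bound: the 4 vertex sets {0,1,10}, {9}, {3}, {2,4,7,8} are disjoint, each induces a connected subgraph, and every pair is joined by at least one edge of G. Contracting each set to a single vertex therefore yields K_{4} as a minor, and since treewidth is minor-monotone, tw(G) ≥ tw(K_{4}) = 3. The upper and lower bounds meet at 3, so that is the treewidth.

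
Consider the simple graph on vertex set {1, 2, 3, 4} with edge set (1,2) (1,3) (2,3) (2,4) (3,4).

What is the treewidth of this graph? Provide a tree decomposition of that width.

Each bag holds 3 vertices, so the decomposition has width 2, which upper-bounds the treewidth. On the other hand G contains the 3-clique {1, 2, 3}. A clique must lie in a single bag of any decomposition, so no decomposition can have width below 2. Combining the bounds, tw(G) = 2.

Treewidth 2.
Bags: B1 = {2, 3, 4}  B2 = {1, 2, 3}
Tree: B1–B2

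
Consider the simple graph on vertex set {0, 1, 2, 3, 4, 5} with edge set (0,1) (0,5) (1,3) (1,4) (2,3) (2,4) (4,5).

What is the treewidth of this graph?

A width-2 tree decomposition is:
Bags: B1 = {0, 1, 5}  B2 = {1, 4, 5}  B3 = {1, 3, 4}  B4 = {2, 3, 4}
Tree: B1–B2, B2–B3, B3–B4
Every bag has size at most 3, so the width is 3 − 1 = 2 and tw(G) ≤ 2. The edges 0–5–4–1–0 form a cycle, so G is not a tree and its treewidth is at least 2. Therefore the treewidth is 2.

2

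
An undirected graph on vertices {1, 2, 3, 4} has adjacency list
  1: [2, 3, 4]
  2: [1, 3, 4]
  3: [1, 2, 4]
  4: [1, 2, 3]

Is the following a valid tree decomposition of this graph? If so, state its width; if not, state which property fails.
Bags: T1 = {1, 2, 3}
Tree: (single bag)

A tree decomposition must satisfy three properties: every vertex lies in some bag; for every edge, both endpoints lie together in some bag; and for every vertex, the bags containing it form a connected subtree. Here vertex 4 appears in no bag, so the decomposition is invalid.

No — vertex 4 appears in no bag.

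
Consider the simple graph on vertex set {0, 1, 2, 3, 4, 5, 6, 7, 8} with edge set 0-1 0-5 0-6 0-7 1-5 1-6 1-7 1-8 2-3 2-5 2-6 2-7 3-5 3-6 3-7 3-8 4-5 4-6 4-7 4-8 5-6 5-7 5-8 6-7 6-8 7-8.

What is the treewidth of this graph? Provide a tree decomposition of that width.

Treewidth 4.
One such decomposition:
Bags: B1 = {3, 5, 6, 7, 8}  B2 = {4, 5, 6, 7, 8}  B3 = {1, 5, 6, 7, 8}  B4 = {2, 3, 5, 6, 7}  B5 = {0, 1, 5, 6, 7}
Tree: B1–B2, B2–B3, B1–B4, B3–B5

Each bag holds 5 vertices, so the decomposition has width 4, which upper-bounds the treewidth. Conversely, {0, 1, 5, 6, 7} is a clique of size 5, and the vertices of any clique must share a bag in every tree decomposition; so some bag has ≥ 5 vertices and tw(G) ≥ 4. Hence tw(G) = 4 exactly.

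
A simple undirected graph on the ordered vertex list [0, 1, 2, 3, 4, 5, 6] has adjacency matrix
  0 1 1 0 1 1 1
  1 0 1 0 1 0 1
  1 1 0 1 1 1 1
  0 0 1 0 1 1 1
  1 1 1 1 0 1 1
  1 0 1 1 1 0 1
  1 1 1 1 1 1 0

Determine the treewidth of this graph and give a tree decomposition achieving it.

Treewidth 4.
Bags: B1 = {0, 2, 4, 5, 6}  B2 = {2, 3, 4, 5, 6}  B3 = {0, 1, 2, 4, 6}
Tree: B1–B2, B1–B3

Every bag has size at most 5, so the width is 5 − 1 = 4 and tw(G) ≤ 4. Conversely, {0, 1, 2, 4, 6} is a clique of size 5, and the vertices of any clique must share a bag in every tree decomposition; so some bag has ≥ 5 vertices and tw(G) ≥ 4. The upper and lower bounds meet at 4, so that is the treewidth.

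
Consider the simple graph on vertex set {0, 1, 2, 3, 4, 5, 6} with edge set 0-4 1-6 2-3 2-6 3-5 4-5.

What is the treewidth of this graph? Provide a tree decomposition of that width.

Each bag holds 2 vertices, so the decomposition has width 1, which upper-bounds the treewidth. Any graph with an edge has treewidth ≥ 1, and G has the edge 0–4. Combining the bounds, tw(G) = 1.

Treewidth 1.
One such decomposition:
Bags: B1 = {0, 4}  B2 = {4, 5}  B3 = {3, 5}  B4 = {2, 3}  B5 = {2, 6}  B6 = {1, 6}
Tree: B1–B2, B2–B3, B3–B4, B4–B5, B5–B6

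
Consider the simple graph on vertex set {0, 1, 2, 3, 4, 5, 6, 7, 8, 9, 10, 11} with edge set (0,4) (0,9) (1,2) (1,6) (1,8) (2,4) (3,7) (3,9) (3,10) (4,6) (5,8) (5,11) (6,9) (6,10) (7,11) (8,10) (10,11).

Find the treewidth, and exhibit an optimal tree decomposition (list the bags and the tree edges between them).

Treewidth 3.
Bags: B1 = {0, 1, 2, 4}  B2 = {0, 1, 4, 6}  B3 = {0, 1, 6, 9}  B4 = {1, 6, 8, 9}  B5 = {6, 8, 9, 10}  B6 = {3, 8, 9, 10}  B7 = {3, 5, 8, 10}  B8 = {3, 5, 10, 11}  B9 = {3, 5, 7, 11}
Tree: B1–B2, B2–B3, B3–B4, B4–B5, B5–B6, B6–B7, B7–B8, B8–B9

Every bag has size at most 4, so the width is 4 − 1 = 3 and tw(G) ≤ 3. For the lower bound: the 4 vertex sets {0,2,4}, {1}, {6}, {3,8,9,10} are disjoint, each induces a connected subgraph, and every pair is joined by at least one edge of G. Contracting each set to a single vertex therefore yields K_{4} as a minor, and since treewidth is minor-monotone, tw(G) ≥ tw(K_{4}) = 3. Therefore the treewidth is 3.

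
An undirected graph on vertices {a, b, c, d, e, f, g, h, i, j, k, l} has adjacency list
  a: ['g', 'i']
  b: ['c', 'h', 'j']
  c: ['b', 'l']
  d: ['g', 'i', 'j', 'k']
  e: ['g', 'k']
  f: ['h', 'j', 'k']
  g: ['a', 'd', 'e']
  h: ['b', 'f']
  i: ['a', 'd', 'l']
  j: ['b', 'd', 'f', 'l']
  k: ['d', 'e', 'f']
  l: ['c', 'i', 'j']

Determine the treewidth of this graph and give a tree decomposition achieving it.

Treewidth 3.
One optimal decomposition is:
Bags: B1 = {b, c, f, h}  B2 = {b, c, f, j}  B3 = {c, f, j, l}  B4 = {f, j, k, l}  B5 = {d, j, k, l}  B6 = {d, i, k, l}  B7 = {d, e, i, k}  B8 = {d, e, g, i}  B9 = {a, e, g, i}
Tree: B1–B2, B2–B3, B3–B4, B4–B5, B5–B6, B6–B7, B7–B8, B8–B9

Every bag has size at most 4, so the width is 4 − 1 = 3 and tw(G) ≤ 3. For the lower bound: the 4 vertex sets {b,c,h}, {f}, {j}, {d,i,k,l} are disjoint, each induces a connected subgraph, and every pair is joined by at least one edge of G. Contracting each set to a single vertex therefore yields K_{4} as a minor, and since treewidth is minor-monotone, tw(G) ≥ tw(K_{4}) = 3. Hence tw(G) = 3 exactly.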